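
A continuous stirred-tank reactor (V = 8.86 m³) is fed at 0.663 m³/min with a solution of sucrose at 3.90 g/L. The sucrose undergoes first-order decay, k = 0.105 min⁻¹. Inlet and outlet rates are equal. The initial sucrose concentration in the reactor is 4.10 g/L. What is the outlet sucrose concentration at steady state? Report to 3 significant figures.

1.62 g/L

V dC/dt = Q(C_in − C) − k V C.
Steady state (dC/dt = 0): C_ss = Q C_in/(Q + kV) = C_in/(1 + kV/Q).
C_ss = 0.663·3.90/(0.663 + 0.105·8.86) = 2.5857/1.5933 = 1.6229 g/L.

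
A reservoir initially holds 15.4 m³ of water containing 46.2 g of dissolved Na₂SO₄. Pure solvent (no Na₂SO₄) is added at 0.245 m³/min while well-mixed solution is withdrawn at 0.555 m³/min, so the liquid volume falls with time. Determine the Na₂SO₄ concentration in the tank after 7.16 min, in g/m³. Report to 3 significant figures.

2.65 g/m³

Total volume: dV/dt = Q_in − Q_out = -0.31000 m³/min, so V(t) = 15.4 − 0.31000 t and V(7.16) = 13.180 m³.
Species balance (pure solvent in): dm/dt = −Q_out · m/V(t).
dm/m = −Q_out dt/(V₀ − 0.31000 t); integrating gives ln(m/m₀) = −(Q_out/(Q_in−Q_out)) ln(V/V₀).
m = m₀ (V₀/V)^(Q_out/(Q_in−Q_out)) = 46.2 × (15.4/13.180)^(-1.7903) = 34.965 g.
C = m/V = 34.965/13.180 = 2.6528 g/m³.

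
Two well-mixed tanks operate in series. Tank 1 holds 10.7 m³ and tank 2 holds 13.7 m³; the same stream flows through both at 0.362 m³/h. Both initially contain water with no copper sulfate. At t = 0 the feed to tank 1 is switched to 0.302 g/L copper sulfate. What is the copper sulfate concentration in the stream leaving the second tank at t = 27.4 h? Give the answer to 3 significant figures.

Each tank obeys Vᵢ dCᵢ/dt = Q(Cᵢ₋₁ − Cᵢ), so τᵢ = Vᵢ/Q.
τ₁ = 10.7/0.362 = 29.558 h; τ₂ = 13.7/0.362 = 37.845 h.
Tank 1: C₁ = C_in(1 − e^(−t/τ₁)). Tank 2 (τ₁ ≠ τ₂): C₂ = C_in[1 − (τ₁ e^(−t/τ₁) − τ₂ e^(−t/τ₂))/(τ₁ − τ₂)].
At t = 27.4: e^(−t/τ₁) = 0.39574, e^(−t/τ₂) = 0.48481.
C₂ = 0.302·[1 − (29.558·0.39574 − 37.845·0.48481)/(-8.2873)] = 0.302·0.19752 = 0.059651 g/L.

0.0597 g/L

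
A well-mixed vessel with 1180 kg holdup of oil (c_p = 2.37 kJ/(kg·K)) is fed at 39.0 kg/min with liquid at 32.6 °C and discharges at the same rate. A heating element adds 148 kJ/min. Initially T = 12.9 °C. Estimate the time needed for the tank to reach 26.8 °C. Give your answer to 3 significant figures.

32.0 min

Unsteady energy balance on the tank contents: M c_p dT/dt = ṁ c_p (T_in − T) + 148.
τ = M/ṁ = 30.256 min; T_ss = T_in + Q̇/(ṁ c_p) = 34.201 °C.
T(t) = T_ss + (T₀ − T_ss) e^(−t/τ). Set T = 26.8:
e^(−t/τ) = (26.8 − 34.201)/(12.9 − 34.201) = 0.34745
t = −30.256 · ln(0.34745) = 31.985 min.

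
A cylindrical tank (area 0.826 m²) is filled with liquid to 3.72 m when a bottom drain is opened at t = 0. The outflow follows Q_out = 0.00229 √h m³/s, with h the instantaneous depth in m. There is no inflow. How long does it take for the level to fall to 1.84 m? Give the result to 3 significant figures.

413 s

With no inflow, A dh/dt = −0.00229 √h.
Separate and integrate: 2(√h − √h₀) = −(0.00229/A) t.
t = 2A(√h₀ − √h)/0.00229 = 2·0.826·(√3.72 − √1.84)/0.00229
  = 1.6520 × (1.9287 − 1.3565) / 0.00229 = 412.83 s.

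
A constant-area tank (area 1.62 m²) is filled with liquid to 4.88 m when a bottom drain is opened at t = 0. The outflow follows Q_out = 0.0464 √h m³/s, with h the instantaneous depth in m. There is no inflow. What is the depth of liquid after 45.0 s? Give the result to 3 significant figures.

Unsteady balance on liquid volume: A dh/dt = −0.0464 √h.
Separate and integrate: 2(√h − √h₀) = −(0.0464/A) t.
√h = √4.88 − 0.0464·45.0/(2·1.62) = 2.2091 − 0.64444 = 1.5646.
h = 1.5646² = 2.4481 m.

2.45 m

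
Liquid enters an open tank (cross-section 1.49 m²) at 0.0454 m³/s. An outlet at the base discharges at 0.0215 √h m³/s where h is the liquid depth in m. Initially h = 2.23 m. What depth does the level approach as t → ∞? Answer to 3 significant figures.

4.46 m

Mass balance (ρ constant): A dh/dt = Q_in − 0.0215 √h. At steady state dh/dt = 0:
Q_in = 0.0215 √h_ss ⇒ √h_ss = 0.0454/0.0215 = 2.1116.
h_ss = 2.1116² = 4.4590 m. (Since h₀ = 2.23 m < h_ss, the level will rise toward this value.)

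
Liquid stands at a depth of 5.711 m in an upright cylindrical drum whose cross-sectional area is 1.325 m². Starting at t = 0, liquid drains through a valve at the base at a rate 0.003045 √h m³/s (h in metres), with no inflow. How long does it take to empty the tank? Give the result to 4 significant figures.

2080 s

A dh/dt = −Q_out = −0.003045 √h.
This is separable: 2 d(√h)/dt = −0.003045/A, so √h = √h₀ − (0.003045/(2A)) t.
Set h = 0: 2√h₀ = (0.003045/A) t_empty ⇒ t_empty = 2A√h₀/0.003045.
t_empty = 2·1.325·√5.711/0.003045 = 2.65000·2.38977/0.003045 = 2079.77 s.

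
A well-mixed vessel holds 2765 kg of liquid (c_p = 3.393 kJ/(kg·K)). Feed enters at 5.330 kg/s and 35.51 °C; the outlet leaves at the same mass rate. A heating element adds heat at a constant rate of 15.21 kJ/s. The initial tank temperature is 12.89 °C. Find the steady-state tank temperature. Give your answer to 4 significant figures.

36.35 °C

M c_p dT/dt = ṁ c_p (T_in − T) + Q̇.
At steady state dT/dt = 0 ⇒ T_ss = T_in + Q̇/(ṁ c_p) = 35.51 + 15.21/(5.330·3.393) = 36.3510 °C.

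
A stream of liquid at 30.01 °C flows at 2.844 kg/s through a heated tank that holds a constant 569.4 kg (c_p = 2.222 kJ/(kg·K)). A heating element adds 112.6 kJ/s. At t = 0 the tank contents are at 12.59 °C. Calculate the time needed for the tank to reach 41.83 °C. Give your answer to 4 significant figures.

354.5 s

M c_p dT/dt = ṁ c_p (T_in − T) + Q̇.
τ = M/ṁ = 200.211 s; T_ss = T_in + Q̇/(ṁ c_p) = 47.8282 °C.
T(t) = T_ss + (T₀ − T_ss) e^(−t/τ). Set T = 41.83:
e^(−t/τ) = (41.83 − 47.8282)/(12.59 − 47.8282) = 0.170220
t = −200.211 · ln(0.170220) = 354.507 s.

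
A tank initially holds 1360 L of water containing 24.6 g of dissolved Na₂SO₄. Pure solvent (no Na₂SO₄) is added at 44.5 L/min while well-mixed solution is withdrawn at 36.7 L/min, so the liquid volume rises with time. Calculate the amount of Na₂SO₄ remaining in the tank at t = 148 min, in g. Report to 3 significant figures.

1.37 g

Total volume: dV/dt = Q_in − Q_out = 7.8000 L/min, so V(t) = 1360 + 7.8000 t and V(148) = 2514.4 L.
Solute balance: dm/dt = 0 − Q_out C = −Q_out m/V(t).
dm/m = −Q_out dt/(V₀ + 7.8000 t); integrating gives ln(m/m₀) = −(Q_out/(Q_in−Q_out)) ln(V/V₀).
m = m₀ (V₀/V)^(Q_out/(Q_in−Q_out)) = 24.6 × (1360/2514.4)^(4.7051) = 1.3651 g.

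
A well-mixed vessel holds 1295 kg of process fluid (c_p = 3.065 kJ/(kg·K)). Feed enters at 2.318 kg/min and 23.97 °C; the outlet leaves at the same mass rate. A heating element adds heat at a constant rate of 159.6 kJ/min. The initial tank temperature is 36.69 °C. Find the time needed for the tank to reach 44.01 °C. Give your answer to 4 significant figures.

M c_p dT/dt = ṁ c_p (T_in − T) + Q̇.
τ = M/ṁ = 558.671 min; T_ss = T_in + Q̇/(ṁ c_p) = 46.4341 °C.
T(t) = T_ss + (T₀ − T_ss) e^(−t/τ). Set T = 44.01:
e^(−t/τ) = (44.01 − 46.4341)/(36.69 − 46.4341) = 0.248776
t = −558.671 · ln(0.248776) = 777.225 min.

777.2 min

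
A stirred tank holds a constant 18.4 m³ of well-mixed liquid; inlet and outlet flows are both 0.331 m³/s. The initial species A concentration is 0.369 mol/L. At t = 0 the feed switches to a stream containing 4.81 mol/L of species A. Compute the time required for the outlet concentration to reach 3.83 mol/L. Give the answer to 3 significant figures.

Accumulation = in − out for the solute gives V dC/dt = Q(C_in − C), so τ = V/Q = 55.589 s.
C(t) = C_in + (C₀ − C_in) e^(−t/τ). Set C = 3.83 and solve for t:
e^(−t/τ) = (C − C_in)/(C₀ − C_in) = (3.83 − 4.81)/(0.369 − 4.81) = 0.22067
t = −τ ln(…) = 55.589 × 1.5111 = 84.000 s.

84.0 s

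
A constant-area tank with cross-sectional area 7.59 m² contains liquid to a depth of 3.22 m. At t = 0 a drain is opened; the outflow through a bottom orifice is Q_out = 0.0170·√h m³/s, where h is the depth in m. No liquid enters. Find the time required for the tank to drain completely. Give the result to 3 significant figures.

A dh/dt = −Q_out = −0.0170 √h.
Separate and integrate: 2(√h − √h₀) = −(0.0170/A) t.
Tank is empty when √h = 0: t_empty = 2A√h₀/0.0170.
t_empty = 2·7.59·√3.22/0.0170 = 15.180·1.7944/0.0170 = 1602.3 s.

1600 s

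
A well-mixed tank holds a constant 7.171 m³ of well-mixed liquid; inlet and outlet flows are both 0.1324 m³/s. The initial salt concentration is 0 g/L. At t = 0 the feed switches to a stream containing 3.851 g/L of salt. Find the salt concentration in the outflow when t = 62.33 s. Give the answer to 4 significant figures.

Accumulation = in − out for the solute gives V dC/dt = Q(C_in − C).
Time constant τ = V/Q = 7.171/0.1324 = 54.1616 s.
C approaches C_in exponentially: C(t) = C_in + (C₀ − C_in) e^(−t/τ).
C(62.33) = 3.851 + (0 − 3.851)·e^(−62.33/54.1616) = 3.851 + (-3.85100)·0.316379 = 2.63262 g/L.

2.633 g/L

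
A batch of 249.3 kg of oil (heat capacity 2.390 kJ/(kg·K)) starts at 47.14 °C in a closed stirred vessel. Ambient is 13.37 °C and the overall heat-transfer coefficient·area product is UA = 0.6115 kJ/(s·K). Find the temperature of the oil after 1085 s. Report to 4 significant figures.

M c_p dT/dt = −UA(T − T_amb).
dT/dt = (T_ss − T)/τ with T_ss = T_amb = 13.3700 °C, τ = M c_p/UA = 249.3·2.390/0.6115 = 974.370 s.
This is linear first-order; T(t) = T_ss + (T₀ − T_ss) e^(−t/τ).
T(1085) = 13.3700 + (33.7700)·0.328394 = 24.4599 °C.

24.46 °C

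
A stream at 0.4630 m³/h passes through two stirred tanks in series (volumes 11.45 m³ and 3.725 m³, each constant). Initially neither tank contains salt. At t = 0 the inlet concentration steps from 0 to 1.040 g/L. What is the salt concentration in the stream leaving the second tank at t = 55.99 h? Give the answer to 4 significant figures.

Species balance on tank i: dCᵢ/dt = (Cᵢ₋₁ − Cᵢ)/τᵢ with τᵢ = Vᵢ/Q.
τ₁ = 11.45/0.4630 = 24.7300 h; τ₂ = 3.725/0.4630 = 8.04536 h.
Solving the cascade with C₁(0)=C₂(0)=0 gives C₂(t) = C_in[1 − (τ₁ e^(−t/τ₁) − τ₂ e^(−t/τ₂))/(τ₁ − τ₂)].
At t = 55.99: e^(−t/τ₁) = 0.103929, e^(−t/τ₂) = 0.000949767.
C₂ = 1.040·[1 − (24.7300·0.103929 − 8.04536·0.000949767)/(16.6847)] = 1.040·0.846415 = 0.880271 g/L.

0.8803 g/L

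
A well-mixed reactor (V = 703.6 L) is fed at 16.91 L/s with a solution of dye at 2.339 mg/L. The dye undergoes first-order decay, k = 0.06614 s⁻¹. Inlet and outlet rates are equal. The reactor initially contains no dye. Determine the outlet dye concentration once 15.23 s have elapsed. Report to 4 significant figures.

V dC/dt = Q(C_in − C) − k V C.
dC/dt = (Q/V) C_in − (Q/V + k) C; effective rate a = Q/V + k = 0.0240335 + 0.06614 = 0.0901735 s⁻¹.
C_ss = Q C_in/(Q + kV) = 0.623403 mg/L; C(t) = C_ss + (C₀ − C_ss) e^(−a t).
C(15.23) = 0.623403 + (-0.623403)·e^(−0.0901735·15.23) = 0.623403 + (-0.623403)·0.253259 = 0.465521 mg/L.

0.4655 mg/L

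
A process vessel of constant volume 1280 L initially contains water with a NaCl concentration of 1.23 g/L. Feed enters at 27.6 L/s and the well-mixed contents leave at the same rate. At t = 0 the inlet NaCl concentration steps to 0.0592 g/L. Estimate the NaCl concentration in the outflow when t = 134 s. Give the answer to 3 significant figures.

0.124 g/L

Transient balance on the dissolved component: V dC/dt = Q(C_in − C).
Rewrite as dC/dt + C/τ = C_in/τ, τ = V/Q = 46.377 s.
Integrating: C(t) = C_in + (C₀ − C_in) e^(−t/τ).
C(134) = 0.0592 + (1.23 − 0.0592)·e^(−134/46.377) = 0.0592 + (1.1708)·0.055611 = 0.12431 g/L.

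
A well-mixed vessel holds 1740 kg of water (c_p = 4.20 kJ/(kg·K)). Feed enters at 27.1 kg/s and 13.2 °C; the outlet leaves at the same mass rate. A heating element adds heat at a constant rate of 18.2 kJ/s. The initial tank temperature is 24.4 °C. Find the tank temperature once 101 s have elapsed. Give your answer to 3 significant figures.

Energy balance: M c_p dT/dt = ṁ c_p (T_in − T) + 18.2.
τ = M/ṁ = 64.207 s; T_ss = T_in + Q̇/(ṁ c_p) = 13.2 + 18.2/(27.1·4.20) = 13.360 °C.
Integrating: T(t) = T_ss + (T₀ − T_ss) e^(−t/τ).
T(101) = 13.360 + (11.040)·e^(−101/64.207) = 13.360 + (11.040)·0.20741 = 15.650 °C.

15.6 °C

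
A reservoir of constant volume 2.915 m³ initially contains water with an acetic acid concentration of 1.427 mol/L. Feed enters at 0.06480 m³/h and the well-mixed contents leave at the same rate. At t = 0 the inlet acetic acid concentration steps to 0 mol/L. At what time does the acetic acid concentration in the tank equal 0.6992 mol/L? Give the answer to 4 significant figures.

32.09 h

Species balance on the tank: V dC/dt = Q(C_in − C), so τ = V/Q = 44.9846 h.
C(t) = C_in + (C₀ − C_in) e^(−t/τ). Set C = 0.6992 and solve for t:
e^(−t/τ) = (C − C_in)/(C₀ − C_in) = (0.6992 − 0)/(1.427 − 0) = 0.489979
t = −τ ln(…) = 44.9846 × 0.713393 = 32.0917 h.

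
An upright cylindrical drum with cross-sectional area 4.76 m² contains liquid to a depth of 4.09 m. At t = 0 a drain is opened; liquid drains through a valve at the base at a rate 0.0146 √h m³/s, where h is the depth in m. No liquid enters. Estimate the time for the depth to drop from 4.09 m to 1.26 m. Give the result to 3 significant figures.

587 s

Mass balance (ρ constant): A dh/dt = −0.0146 √h.
This is separable: 2 d(√h)/dt = −0.0146/A, so √h = √h₀ − (0.0146/(2A)) t.
t = 2A(√h₀ − √h)/0.0146 = 2·4.76·(√4.09 − √1.26)/0.0146
  = 9.5200 × (2.0224 − 1.1225) / 0.0146 = 586.77 s.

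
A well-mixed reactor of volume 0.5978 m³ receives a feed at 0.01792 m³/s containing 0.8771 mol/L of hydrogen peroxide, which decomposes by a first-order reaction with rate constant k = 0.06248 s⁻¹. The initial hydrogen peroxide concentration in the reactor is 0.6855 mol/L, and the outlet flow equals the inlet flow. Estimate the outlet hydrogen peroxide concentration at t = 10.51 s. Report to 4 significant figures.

0.4362 mol/L

Accumulation = in − out − consumed: V dC/dt = Q C_in − Q C − k V C.
This is linear with rate a = Q/V + k = 0.0924566 s⁻¹.
C_ss = Q C_in/(Q + kV) = 0.284376 mol/L; C(t) = C_ss + (C₀ − C_ss) e^(−a t).
C(10.51) = 0.284376 + (0.401124)·e^(−0.0924566·10.51) = 0.284376 + (0.401124)·0.378432 = 0.436174 mol/L.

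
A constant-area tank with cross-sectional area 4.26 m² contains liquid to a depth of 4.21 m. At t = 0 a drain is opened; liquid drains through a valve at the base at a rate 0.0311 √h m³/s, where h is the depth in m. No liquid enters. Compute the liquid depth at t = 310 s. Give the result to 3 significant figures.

0.847 m

With no inflow, A dh/dt = −0.0311 √h.
∫ h^(−1/2) dh = −(0.0311/A) ∫ dt, giving 2√h = 2√h₀ − (0.0311/A) t.
√h = √4.21 − 0.0311·310/(2·4.26) = 2.0518 − 1.1316 = 0.92026.
h = 0.92026² = 0.84687 m.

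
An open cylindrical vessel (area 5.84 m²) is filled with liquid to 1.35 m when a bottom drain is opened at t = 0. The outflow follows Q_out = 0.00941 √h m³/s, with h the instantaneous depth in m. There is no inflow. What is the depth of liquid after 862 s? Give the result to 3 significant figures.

0.218 m

A dh/dt = −Q_out = −0.00941 √h.
This is separable: 2 d(√h)/dt = −0.00941/A, so √h = √h₀ − (0.00941/(2A)) t.
√h = √1.35 − 0.00941·862/(2·5.84) = 1.1619 − 0.69447 = 0.46742.
h = 0.46742² = 0.21849 m.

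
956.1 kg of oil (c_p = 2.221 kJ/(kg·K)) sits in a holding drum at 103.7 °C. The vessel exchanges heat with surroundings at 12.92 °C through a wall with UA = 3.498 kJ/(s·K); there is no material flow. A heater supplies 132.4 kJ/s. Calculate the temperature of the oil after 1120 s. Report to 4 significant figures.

First-law balance (no shaft work): M c_p dT/dt = −UA(T − T_amb) + Q̇.
dT/dt = (T_ss − T)/τ with T_ss = T_amb + Q̇/UA = 12.92 + 132.4/3.498 = 50.7702 °C, τ = M c_p/UA = 956.1·2.221/3.498 = 607.061 s.
T approaches T_ss exponentially: T(t) = T_ss + (T₀ − T_ss) e^(−t/τ).
T(1120) = 50.7702 + (52.9298)·0.158032 = 59.1348 °C.

59.13 °C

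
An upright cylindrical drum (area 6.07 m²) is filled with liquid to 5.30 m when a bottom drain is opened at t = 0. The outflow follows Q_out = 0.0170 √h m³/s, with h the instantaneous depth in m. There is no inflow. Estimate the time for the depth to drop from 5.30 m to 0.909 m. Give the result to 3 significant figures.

With no inflow, A dh/dt = −0.0170 √h.
Separate and integrate: 2(√h − √h₀) = −(0.0170/A) t.
t = 2A(√h₀ − √h)/0.0170 = 2·6.07·(√5.30 − √0.909)/0.0170
  = 12.140 × (2.3022 − 0.95341) / 0.0170 = 963.17 s.

963 s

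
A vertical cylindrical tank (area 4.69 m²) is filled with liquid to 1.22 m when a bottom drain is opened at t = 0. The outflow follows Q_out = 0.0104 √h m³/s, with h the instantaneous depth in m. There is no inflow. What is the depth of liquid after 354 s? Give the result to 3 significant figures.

A dh/dt = −Q_out = −0.0104 √h.
This is separable: 2 d(√h)/dt = −0.0104/A, so √h = √h₀ − (0.0104/(2A)) t.
√h = √1.22 − 0.0104·354/(2·4.69) = 1.1045 − 0.39249 = 0.71204.
h = 0.71204² = 0.50700 m.

0.507 m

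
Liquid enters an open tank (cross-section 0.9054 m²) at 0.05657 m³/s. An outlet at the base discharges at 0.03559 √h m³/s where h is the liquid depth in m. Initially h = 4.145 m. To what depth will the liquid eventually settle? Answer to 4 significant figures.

2.526 m

Mass balance (ρ constant): A dh/dt = Q_in − 0.03559 √h. At steady state dh/dt = 0:
Q_in = 0.03559 √h_ss ⇒ √h_ss = 0.05657/0.03559 = 1.58949.
h_ss = 1.58949² = 2.52648 m. (Since h₀ = 4.145 m > h_ss, the level will fall toward this value.)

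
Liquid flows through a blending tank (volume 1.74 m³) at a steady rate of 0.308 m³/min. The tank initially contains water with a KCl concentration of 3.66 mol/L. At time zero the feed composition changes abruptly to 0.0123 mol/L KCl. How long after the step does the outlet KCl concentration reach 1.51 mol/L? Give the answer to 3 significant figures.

Species balance: V dC/dt = Q(C_in − C) ⇒ τ = V/Q = 5.6494 min.
C(t) = C_in + (C₀ − C_in) e^(−t/τ). Set C = 1.51 and solve for t:
e^(−t/τ) = (C − C_in)/(C₀ − C_in) = (1.51 − 0.0123)/(3.66 − 0.0123) = 0.41059
t = −τ ln(…) = 5.6494 × 0.89017 = 5.0289 min.

5.03 min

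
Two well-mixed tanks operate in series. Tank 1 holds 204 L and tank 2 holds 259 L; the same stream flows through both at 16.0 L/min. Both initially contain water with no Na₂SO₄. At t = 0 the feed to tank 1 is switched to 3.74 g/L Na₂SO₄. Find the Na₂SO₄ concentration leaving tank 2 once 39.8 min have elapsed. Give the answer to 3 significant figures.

2.84 g/L

Each tank obeys Vᵢ dCᵢ/dt = Q(Cᵢ₋₁ − Cᵢ), so τᵢ = Vᵢ/Q.
τ₁ = 204/16.0 = 12.750 min; τ₂ = 259/16.0 = 16.188 min.
Tank 1: C₁ = C_in(1 − e^(−t/τ₁)). Tank 2 (τ₁ ≠ τ₂): C₂ = C_in[1 − (τ₁ e^(−t/τ₁) − τ₂ e^(−t/τ₂))/(τ₁ − τ₂)].
At t = 39.8: e^(−t/τ₁) = 0.044088, e^(−t/τ₂) = 0.085547.
C₂ = 3.74·[1 − (12.750·0.044088 − 16.188·0.085547)/(-3.4375)] = 3.74·0.76068 = 2.8449 g/L.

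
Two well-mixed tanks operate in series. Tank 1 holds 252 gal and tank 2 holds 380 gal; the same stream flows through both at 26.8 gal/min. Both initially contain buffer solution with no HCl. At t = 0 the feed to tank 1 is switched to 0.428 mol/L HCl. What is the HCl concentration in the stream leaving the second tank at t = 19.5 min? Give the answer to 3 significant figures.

0.213 mol/L

Time constants: τᵢ = Vᵢ/Q for each well-mixed tank.
τ₁ = 252/26.8 = 9.4030 min; τ₂ = 380/26.8 = 14.179 min.
Solving the cascade with C₁(0)=C₂(0)=0 gives C₂(t) = C_in[1 − (τ₁ e^(−t/τ₁) − τ₂ e^(−t/τ₂))/(τ₁ − τ₂)].
At t = 19.5: e^(−t/τ₁) = 0.12571, e^(−t/τ₂) = 0.25277.
C₂ = 0.428·[1 − (9.4030·0.12571 − 14.179·0.25277)/(-4.7761)] = 0.428·0.49706 = 0.21274 mol/L.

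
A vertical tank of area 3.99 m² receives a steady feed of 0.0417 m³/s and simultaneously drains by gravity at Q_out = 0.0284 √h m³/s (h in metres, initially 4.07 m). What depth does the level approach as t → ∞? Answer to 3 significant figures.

2.16 m

A dh/dt = Q_in − 0.0284 √h. Steady state requires inflow = outflow:
Q_in = 0.0284 √h_ss ⇒ √h_ss = 0.0417/0.0284 = 1.4683.
h_ss = 1.4683² = 2.1559 m. (Since h₀ = 4.07 m > h_ss, the level will fall toward this value.)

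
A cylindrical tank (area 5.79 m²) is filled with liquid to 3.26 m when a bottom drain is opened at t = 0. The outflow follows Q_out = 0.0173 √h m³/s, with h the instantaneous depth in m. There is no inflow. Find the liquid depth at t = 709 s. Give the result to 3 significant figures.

0.557 m

A dh/dt = −Q_out = −0.0173 √h.
Separate and integrate: 2(√h − √h₀) = −(0.0173/A) t.
√h = √3.26 − 0.0173·709/(2·5.79) = 1.8055 − 1.0592 = 0.74633.
h = 0.74633² = 0.55701 m.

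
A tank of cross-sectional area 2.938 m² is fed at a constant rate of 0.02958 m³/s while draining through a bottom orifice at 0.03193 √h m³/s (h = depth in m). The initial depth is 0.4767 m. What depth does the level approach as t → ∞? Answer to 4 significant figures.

0.8582 m

Level balance: A dh/dt = 0.02958 − 0.03193 √h. Setting dh/dt = 0:
Q_in = 0.03193 √h_ss ⇒ √h_ss = 0.02958/0.03193 = 0.926402.
h_ss = 0.926402² = 0.858220 m. (Since h₀ = 0.4767 m < h_ss, the level will rise toward this value.)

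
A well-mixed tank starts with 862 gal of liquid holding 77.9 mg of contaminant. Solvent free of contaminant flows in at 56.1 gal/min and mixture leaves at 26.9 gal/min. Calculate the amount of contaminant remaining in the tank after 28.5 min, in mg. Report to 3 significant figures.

Total volume: dV/dt = Q_in − Q_out = 29.200 gal/min, so V(t) = 862 + 29.200 t and V(28.5) = 1694.2 gal.
Species balance (pure solvent in): dm/dt = −Q_out · m/V(t).
dm/m = −Q_out dt/(V₀ + 29.200 t); integrating gives ln(m/m₀) = −(Q_out/(Q_in−Q_out)) ln(V/V₀).
m = m₀ (V₀/V)^(Q_out/(Q_in−Q_out)) = 77.9 × (862/1694.2)^(0.92123) = 41.802 mg.

41.8 mg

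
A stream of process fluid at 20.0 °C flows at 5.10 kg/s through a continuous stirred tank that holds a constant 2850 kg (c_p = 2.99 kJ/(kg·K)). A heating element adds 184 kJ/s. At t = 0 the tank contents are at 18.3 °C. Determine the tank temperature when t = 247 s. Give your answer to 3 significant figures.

M c_p dT/dt = ṁ c_p (T_in − T) + Q̇.
Rearrange: dT/dt = (T_ss − T)/τ with τ = M/ṁ = 558.82 s and T_ss = T_in + Q̇/(ṁ c_p) = 32.066 °C.
Integrating: T(t) = T_ss + (T₀ − T_ss) e^(−t/τ).
T(247) = 32.066 + (-13.766)·e^(−247/558.82) = 32.066 + (-13.766)·0.64275 = 23.218 °C.

23.2 °C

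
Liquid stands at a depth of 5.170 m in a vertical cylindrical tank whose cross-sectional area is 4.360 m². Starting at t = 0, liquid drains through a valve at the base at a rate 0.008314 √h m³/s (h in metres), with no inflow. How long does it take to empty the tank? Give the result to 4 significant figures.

Volume balance on the tank: A dh/dt = −0.008314 √h.
Separate and integrate: 2(√h − √h₀) = −(0.008314/A) t.
Set h = 0: 2√h₀ = (0.008314/A) t_empty ⇒ t_empty = 2A√h₀/0.008314.
t_empty = 2·4.360·√5.170/0.008314 = 8.72000·2.27376/0.008314 = 2384.80 s.

2385 s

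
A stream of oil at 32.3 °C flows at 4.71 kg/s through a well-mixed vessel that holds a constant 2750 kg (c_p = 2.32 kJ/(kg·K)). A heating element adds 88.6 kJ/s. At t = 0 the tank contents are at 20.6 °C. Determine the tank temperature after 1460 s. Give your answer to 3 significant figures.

38.8 °C

M c_p dT/dt = ṁ c_p (T_in − T) + Q̇.
τ = M/ṁ = 583.86 s; T_ss = T_in + Q̇/(ṁ c_p) = 32.3 + 88.6/(4.71·2.32) = 40.408 °C.
This is linear first-order; T(t) = T_ss + (T₀ − T_ss) e^(−t/τ).
T(1460) = 40.408 + (-19.808)·e^(−1460/583.86) = 40.408 + (-19.808)·0.082037 = 38.783 °C.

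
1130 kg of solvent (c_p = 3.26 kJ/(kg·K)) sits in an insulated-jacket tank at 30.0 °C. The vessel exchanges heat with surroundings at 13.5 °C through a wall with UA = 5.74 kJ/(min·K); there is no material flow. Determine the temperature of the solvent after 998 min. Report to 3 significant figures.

Lumped-capacitance energy balance: M c_p dT/dt = UA(T_amb − T).
dT/dt = (T_ss − T)/τ with T_ss = T_amb = 13.500 °C, τ = M c_p/UA = 1130·3.26/5.74 = 641.78 min.
This is linear first-order; T(t) = T_ss + (T₀ − T_ss) e^(−t/τ).
T(998) = 13.500 + (16.500)·0.21118 = 16.984 °C.

17.0 °C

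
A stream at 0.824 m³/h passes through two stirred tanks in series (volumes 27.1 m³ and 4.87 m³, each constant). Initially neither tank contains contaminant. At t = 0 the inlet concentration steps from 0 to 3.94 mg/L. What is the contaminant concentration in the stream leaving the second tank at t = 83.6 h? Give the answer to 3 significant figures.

3.56 mg/L

Each tank obeys Vᵢ dCᵢ/dt = Q(Cᵢ₋₁ − Cᵢ), so τᵢ = Vᵢ/Q.
τ₁ = 27.1/0.824 = 32.888 h; τ₂ = 4.87/0.824 = 5.9102 h.
Tank 1: C₁ = C_in(1 − e^(−t/τ₁)). Tank 2 (τ₁ ≠ τ₂): C₂ = C_in[1 − (τ₁ e^(−t/τ₁) − τ₂ e^(−t/τ₂))/(τ₁ − τ₂)].
At t = 83.6: e^(−t/τ₁) = 0.078714, e^(−t/τ₂) = 7.1925e-07.
C₂ = 3.94·[1 − (32.888·0.078714 − 5.9102·7.1925e-07)/(26.978)] = 3.94·0.90404 = 3.5619 mg/L.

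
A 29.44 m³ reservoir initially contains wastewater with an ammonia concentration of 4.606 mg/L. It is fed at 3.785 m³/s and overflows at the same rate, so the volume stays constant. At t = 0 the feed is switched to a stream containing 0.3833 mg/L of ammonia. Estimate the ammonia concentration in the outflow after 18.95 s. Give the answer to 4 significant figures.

Accumulation = in − out for the solute gives V dC/dt = Q(C_in − C).
So dC/dt = (C_in − C)/τ with τ = V/Q = 29.44/3.785 = 7.77807 s.
This is linear first-order; C(t) = C_in + (C₀ − C_in) e^(−t/τ).
C(18.95) = 0.3833 + (4.606 − 0.3833)·e^(−18.95/7.77807) = 0.3833 + (4.22270)·0.0874807 = 0.752705 mg/L.

0.7527 mg/L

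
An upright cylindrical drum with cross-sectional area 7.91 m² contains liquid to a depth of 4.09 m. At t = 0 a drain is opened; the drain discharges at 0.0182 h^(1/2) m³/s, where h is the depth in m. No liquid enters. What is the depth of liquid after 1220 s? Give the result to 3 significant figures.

0.383 m

With no inflow, A dh/dt = −0.0182 √h.
∫ h^(−1/2) dh = −(0.0182/A) ∫ dt, giving 2√h = 2√h₀ − (0.0182/A) t.
√h = √4.09 − 0.0182·1220/(2·7.91) = 2.0224 − 1.4035 = 0.61884.
h = 0.61884² = 0.38296 m.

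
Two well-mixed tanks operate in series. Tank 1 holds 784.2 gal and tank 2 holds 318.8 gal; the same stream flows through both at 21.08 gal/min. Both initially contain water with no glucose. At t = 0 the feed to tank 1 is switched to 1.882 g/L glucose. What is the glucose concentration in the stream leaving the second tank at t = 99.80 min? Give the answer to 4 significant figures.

Species balance on tank i: dCᵢ/dt = (Cᵢ₋₁ − Cᵢ)/τᵢ with τᵢ = Vᵢ/Q.
τ₁ = 784.2/21.08 = 37.2011 min; τ₂ = 318.8/21.08 = 15.1233 min.
Solving the cascade with C₁(0)=C₂(0)=0 gives C₂(t) = C_in[1 − (τ₁ e^(−t/τ₁) − τ₂ e^(−t/τ₂))/(τ₁ − τ₂)].
At t = 99.80: e^(−t/τ₁) = 0.0683774, e^(−t/τ₂) = 0.00136163.
C₂ = 1.882·[1 − (37.2011·0.0683774 − 15.1233·0.00136163)/(22.0778)] = 1.882·0.885717 = 1.66692 g/L.

1.667 g/L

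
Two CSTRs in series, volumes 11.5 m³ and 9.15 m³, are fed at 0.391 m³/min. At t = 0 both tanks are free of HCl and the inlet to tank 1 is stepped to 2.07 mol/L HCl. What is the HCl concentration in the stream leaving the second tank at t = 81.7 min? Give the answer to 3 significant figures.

Time constants: τᵢ = Vᵢ/Q for each well-mixed tank.
τ₁ = 11.5/0.391 = 29.412 min; τ₂ = 9.15/0.391 = 23.402 min.
Solving the cascade with C₁(0)=C₂(0)=0 gives C₂(t) = C_in[1 − (τ₁ e^(−t/τ₁) − τ₂ e^(−t/τ₂))/(τ₁ − τ₂)].
At t = 81.7: e^(−t/τ₁) = 0.062175, e^(−t/τ₂) = 0.030464.
C₂ = 2.07·[1 − (29.412·0.062175 − 23.402·0.030464)/(6.0102)] = 2.07·0.81435 = 1.6857 mol/L.

1.69 mol/L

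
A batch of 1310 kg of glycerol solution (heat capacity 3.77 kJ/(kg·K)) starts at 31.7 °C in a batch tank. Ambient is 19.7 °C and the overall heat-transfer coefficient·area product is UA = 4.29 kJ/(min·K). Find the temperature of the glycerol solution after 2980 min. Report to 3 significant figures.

M c_p dT/dt = −UA(T − T_amb).
dT/dt = (T_ss − T)/τ with T_ss = T_amb = 19.700 °C, τ = M c_p/UA = 1310·3.77/4.29 = 1151.2 min.
This is linear first-order; T(t) = T_ss + (T₀ − T_ss) e^(−t/τ).
T(2980) = 19.700 + (12.000)·0.075127 = 20.602 °C.

20.6 °C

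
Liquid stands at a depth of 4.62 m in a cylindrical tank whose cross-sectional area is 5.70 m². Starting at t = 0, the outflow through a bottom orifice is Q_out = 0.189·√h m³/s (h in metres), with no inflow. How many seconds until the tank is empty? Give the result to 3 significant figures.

130 s

Accumulation of liquid (constant cross-section A): A dh/dt = −0.189 √h.
∫ h^(−1/2) dh = −(0.189/A) ∫ dt, giving 2√h = 2√h₀ − (0.189/A) t.
Tank is empty when √h = 0: t_empty = 2A√h₀/0.189.
t_empty = 2·5.70·√4.62/0.189 = 11.400·2.1494/0.189 = 129.65 s.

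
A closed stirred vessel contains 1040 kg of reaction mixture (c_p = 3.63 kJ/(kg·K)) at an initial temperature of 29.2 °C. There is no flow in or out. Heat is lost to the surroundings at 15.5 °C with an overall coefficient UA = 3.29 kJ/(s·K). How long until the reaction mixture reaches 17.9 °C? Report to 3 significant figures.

2000 s

Energy balance: M c_p dT/dt = −UA(T − T_amb).
τ = M c_p/UA = 1147.5 s; T_ss = T_amb = 15.500 °C.
T(t) = T_ss + (T₀ − T_ss)e^(−t/τ); set T = 17.9:
t = −τ ln[(T − T_ss)/(T₀ − T_ss)] = −1147.5 · ln(0.17518) = 1998.8 s.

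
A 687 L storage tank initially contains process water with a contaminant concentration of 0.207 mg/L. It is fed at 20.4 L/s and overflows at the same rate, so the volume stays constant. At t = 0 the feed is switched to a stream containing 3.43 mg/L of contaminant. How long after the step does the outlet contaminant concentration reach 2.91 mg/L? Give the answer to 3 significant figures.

Species balance: V dC/dt = Q(C_in − C) ⇒ τ = V/Q = 33.676 s.
C(t) = C_in + (C₀ − C_in) e^(−t/τ). Set C = 2.91 and solve for t:
e^(−t/τ) = (C − C_in)/(C₀ − C_in) = (2.91 − 3.43)/(0.207 − 3.43) = 0.16134
t = −τ ln(…) = 33.676 × 1.8242 = 61.434 s.

61.4 s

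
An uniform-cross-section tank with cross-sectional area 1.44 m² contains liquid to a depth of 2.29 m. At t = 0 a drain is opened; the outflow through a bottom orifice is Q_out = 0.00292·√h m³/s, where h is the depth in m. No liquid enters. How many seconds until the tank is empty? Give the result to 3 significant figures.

1490 s

A dh/dt = −Q_out = −0.00292 √h.
Separate and integrate: 2(√h − √h₀) = −(0.00292/A) t.
Tank is empty when √h = 0: t_empty = 2A√h₀/0.00292.
t_empty = 2·1.44·√2.29/0.00292 = 2.8800·1.5133/0.00292 = 1492.5 s.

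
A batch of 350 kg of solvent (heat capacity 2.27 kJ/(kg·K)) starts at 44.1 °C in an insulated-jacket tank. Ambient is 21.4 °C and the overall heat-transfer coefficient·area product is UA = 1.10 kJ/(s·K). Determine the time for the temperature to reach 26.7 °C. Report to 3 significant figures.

Lumped-capacitance energy balance: M c_p dT/dt = UA(T_amb − T).
τ = M c_p/UA = 722.27 s; T_ss = T_amb = 21.400 °C.
T(t) = T_ss + (T₀ − T_ss)e^(−t/τ); set T = 26.7:
t = −τ ln[(T − T_ss)/(T₀ − T_ss)] = −722.27 · ln(0.23348) = 1050.7 s.

1050 s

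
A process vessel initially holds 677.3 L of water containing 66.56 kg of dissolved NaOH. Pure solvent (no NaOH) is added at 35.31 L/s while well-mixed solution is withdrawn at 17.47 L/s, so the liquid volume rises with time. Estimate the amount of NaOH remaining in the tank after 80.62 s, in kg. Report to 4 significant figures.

Total volume: dV/dt = Q_in − Q_out = 17.8400 L/s, so V(t) = 677.3 + 17.8400 t and V(80.62) = 2115.56 L.
No NaOH enters, so dm/dt = −Q_out · (m/V).
dm/m = −Q_out dt/(V₀ + 17.8400 t); integrating gives ln(m/m₀) = −(Q_out/(Q_in−Q_out)) ln(V/V₀).
m = m₀ (V₀/V)^(Q_out/(Q_in−Q_out)) = 66.56 × (677.3/2115.56)^(0.979260) = 21.8186 kg.

21.82 kg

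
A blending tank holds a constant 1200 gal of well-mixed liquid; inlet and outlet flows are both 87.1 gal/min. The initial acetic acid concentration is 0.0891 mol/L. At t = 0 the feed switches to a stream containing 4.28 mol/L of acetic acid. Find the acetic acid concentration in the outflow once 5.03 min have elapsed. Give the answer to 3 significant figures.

Accumulation = in − out for the solute gives V dC/dt = Q(C_in − C).
Rewrite as dC/dt + C/τ = C_in/τ, τ = V/Q = 13.777 min.
Integrating: C(t) = C_in + (C₀ − C_in) e^(−t/τ).
C(5.03) = 4.28 + (0.0891 − 4.28)·e^(−5.03/13.777) = 4.28 + (-4.1909)·0.69413 = 1.3710 mol/L.

1.37 mol/L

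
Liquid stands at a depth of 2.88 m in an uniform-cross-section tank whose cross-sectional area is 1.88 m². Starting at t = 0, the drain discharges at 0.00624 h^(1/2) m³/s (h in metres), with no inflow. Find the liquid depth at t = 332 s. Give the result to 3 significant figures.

1.31 m

A dh/dt = −Q_out = −0.00624 √h.
∫ h^(−1/2) dh = −(0.00624/A) ∫ dt, giving 2√h = 2√h₀ − (0.00624/A) t.
√h = √2.88 − 0.00624·332/(2·1.88) = 1.6971 − 0.55098 = 1.1461.
h = 1.1461² = 1.3135 m.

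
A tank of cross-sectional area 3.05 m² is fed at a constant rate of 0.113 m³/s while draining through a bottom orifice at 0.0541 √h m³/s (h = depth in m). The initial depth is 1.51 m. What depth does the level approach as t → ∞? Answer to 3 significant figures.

A dh/dt = Q_in − 0.0541 √h. Steady state requires inflow = outflow:
Q_in = 0.0541 √h_ss ⇒ √h_ss = 0.113/0.0541 = 2.0887.
h_ss = 2.0887² = 4.3628 m. (Since h₀ = 1.51 m < h_ss, the level will rise toward this value.)

4.36 m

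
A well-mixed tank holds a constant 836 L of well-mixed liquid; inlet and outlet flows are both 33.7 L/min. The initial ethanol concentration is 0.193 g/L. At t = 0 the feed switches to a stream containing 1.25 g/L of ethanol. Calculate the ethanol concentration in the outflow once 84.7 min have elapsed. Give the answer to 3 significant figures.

Accumulation = in − out for the solute gives V dC/dt = Q(C_in − C).
So dC/dt = (C_in − C)/τ with τ = V/Q = 836/33.7 = 24.807 min.
Solution: C(t) = C_in + (C₀ − C_in) e^(−t/τ).
C(84.7) = 1.25 + (0.193 − 1.25)·e^(−84.7/24.807) = 1.25 + (-1.0570)·0.032898 = 1.2152 g/L.

1.22 g/L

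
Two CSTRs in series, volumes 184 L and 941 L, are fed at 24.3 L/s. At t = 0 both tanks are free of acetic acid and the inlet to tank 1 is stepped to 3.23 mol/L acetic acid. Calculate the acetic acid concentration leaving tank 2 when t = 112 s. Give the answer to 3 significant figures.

Time constants: τᵢ = Vᵢ/Q for each well-mixed tank.
τ₁ = 184/24.3 = 7.5720 s; τ₂ = 941/24.3 = 38.724 s.
Solving the cascade with C₁(0)=C₂(0)=0 gives C₂(t) = C_in[1 − (τ₁ e^(−t/τ₁) − τ₂ e^(−t/τ₂))/(τ₁ − τ₂)].
At t = 112: e^(−t/τ₁) = 3.7689e-07, e^(−t/τ₂) = 0.055452.
C₂ = 3.23·[1 − (7.5720·3.7689e-07 − 38.724·0.055452)/(-31.152)] = 3.23·0.93107 = 3.0074 mol/L.

3.01 mol/L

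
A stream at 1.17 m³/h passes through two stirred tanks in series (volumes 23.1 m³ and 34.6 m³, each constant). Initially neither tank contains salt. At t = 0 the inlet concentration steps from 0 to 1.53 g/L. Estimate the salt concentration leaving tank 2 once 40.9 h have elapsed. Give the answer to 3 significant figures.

Time constants: τᵢ = Vᵢ/Q for each well-mixed tank.
τ₁ = 23.1/1.17 = 19.744 h; τ₂ = 34.6/1.17 = 29.573 h.
Tank 1: C₁ = C_in(1 − e^(−t/τ₁)). Tank 2 (τ₁ ≠ τ₂): C₂ = C_in[1 − (τ₁ e^(−t/τ₁) − τ₂ e^(−t/τ₂))/(τ₁ − τ₂)].
At t = 40.9: e^(−t/τ₁) = 0.12599, e^(−t/τ₂) = 0.25082.
C₂ = 1.53·[1 − (19.744·0.12599 − 29.573·0.25082)/(-9.8291)] = 1.53·0.49844 = 0.76262 g/L.

0.763 g/L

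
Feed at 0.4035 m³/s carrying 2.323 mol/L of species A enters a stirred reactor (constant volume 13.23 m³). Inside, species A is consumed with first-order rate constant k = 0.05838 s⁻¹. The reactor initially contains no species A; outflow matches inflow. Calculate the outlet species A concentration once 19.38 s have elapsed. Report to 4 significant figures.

Accumulation = in − out − consumed: V dC/dt = Q C_in − Q C − k V C.
This is linear with rate a = Q/V + k = 0.0888789 s⁻¹.
C_ss = Q C_in/(Q + kV) = 0.797140 mol/L; C(t) = C_ss + (C₀ − C_ss) e^(−a t).
C(19.38) = 0.797140 + (-0.797140)·e^(−0.0888789·19.38) = 0.797140 + (-0.797140)·0.178624 = 0.654751 mol/L.

0.6548 mol/L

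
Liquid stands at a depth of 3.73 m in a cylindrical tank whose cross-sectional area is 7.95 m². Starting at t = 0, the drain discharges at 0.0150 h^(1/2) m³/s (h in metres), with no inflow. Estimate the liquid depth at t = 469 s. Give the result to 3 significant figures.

With no inflow, A dh/dt = −0.0150 √h.
This is separable: 2 d(√h)/dt = −0.0150/A, so √h = √h₀ − (0.0150/(2A)) t.
√h = √3.73 − 0.0150·469/(2·7.95) = 1.9313 − 0.44245 = 1.4889.
h = 1.4889² = 2.2167 m.

2.22 m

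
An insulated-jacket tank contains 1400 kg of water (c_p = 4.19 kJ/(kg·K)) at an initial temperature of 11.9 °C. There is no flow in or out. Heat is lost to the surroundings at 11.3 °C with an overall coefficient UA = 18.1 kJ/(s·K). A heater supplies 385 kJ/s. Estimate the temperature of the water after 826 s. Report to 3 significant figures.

Lumped-capacitance energy balance: M c_p dT/dt = UA(T_amb − T) + Q̇.
dT/dt = (T_ss − T)/τ with T_ss = T_amb + Q̇/UA = 11.3 + 385/18.1 = 32.571 °C, τ = M c_p/UA = 1400·4.19/18.1 = 324.09 s.
T approaches T_ss exponentially: T(t) = T_ss + (T₀ − T_ss) e^(−t/τ).
T(826) = 32.571 + (-20.671)·0.078184 = 30.955 °C.

31.0 °C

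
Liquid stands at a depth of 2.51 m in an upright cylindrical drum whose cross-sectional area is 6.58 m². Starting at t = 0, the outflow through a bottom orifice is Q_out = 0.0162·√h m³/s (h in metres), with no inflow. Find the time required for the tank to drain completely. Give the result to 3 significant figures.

1290 s

With no inflow, A dh/dt = −0.0162 √h.
This is separable: 2 d(√h)/dt = −0.0162/A, so √h = √h₀ − (0.0162/(2A)) t.
Tank is empty when √h = 0: t_empty = 2A√h₀/0.0162.
t_empty = 2·6.58·√2.51/0.0162 = 13.160·1.5843/0.0162 = 1287.0 s.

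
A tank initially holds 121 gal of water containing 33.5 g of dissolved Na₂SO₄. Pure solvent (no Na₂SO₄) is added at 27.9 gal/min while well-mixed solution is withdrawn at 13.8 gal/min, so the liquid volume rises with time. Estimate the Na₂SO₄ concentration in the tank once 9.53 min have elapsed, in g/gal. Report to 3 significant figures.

Total volume: dV/dt = Q_in − Q_out = 14.100 gal/min, so V(t) = 121 + 14.100 t and V(9.53) = 255.37 gal.
No Na₂SO₄ enters, so dm/dt = −Q_out · (m/V).
Separate: dm/m = −Q_out dt/V(t) ⇒ ln(m/m₀) = −(Q_out/(Q_in−Q_out)) ln(V/V₀).
m = m₀ (V₀/V)^(Q_out/(Q_in−Q_out)) = 33.5 × (121/255.37)^(0.97872) = 16.127 g.
C = m/V = 16.127/255.37 = 0.063151 g/gal.

0.0632 g/gal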